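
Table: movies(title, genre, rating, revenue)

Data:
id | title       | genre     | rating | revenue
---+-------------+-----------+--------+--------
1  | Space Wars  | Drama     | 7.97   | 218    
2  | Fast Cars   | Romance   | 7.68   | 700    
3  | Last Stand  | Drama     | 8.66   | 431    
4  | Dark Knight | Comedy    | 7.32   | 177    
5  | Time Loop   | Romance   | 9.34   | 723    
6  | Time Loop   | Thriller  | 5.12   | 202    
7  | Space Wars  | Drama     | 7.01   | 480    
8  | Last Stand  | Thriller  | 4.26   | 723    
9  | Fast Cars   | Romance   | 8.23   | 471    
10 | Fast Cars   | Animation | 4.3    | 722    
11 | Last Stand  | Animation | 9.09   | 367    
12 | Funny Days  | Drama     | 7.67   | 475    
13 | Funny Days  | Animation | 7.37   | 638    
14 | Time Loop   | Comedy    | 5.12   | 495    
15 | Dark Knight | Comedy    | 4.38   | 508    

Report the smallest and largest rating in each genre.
SELECT genre, MIN(rating), MAX(rating)
FROM movies
GROUP BY genre

Result:
  Animation: min=4.30, max=9.09
  Comedy: min=4.38, max=7.32
  Drama: min=7.01, max=8.66
  Romance: min=7.68, max=9.34
  Thriller: min=4.26, max=5.12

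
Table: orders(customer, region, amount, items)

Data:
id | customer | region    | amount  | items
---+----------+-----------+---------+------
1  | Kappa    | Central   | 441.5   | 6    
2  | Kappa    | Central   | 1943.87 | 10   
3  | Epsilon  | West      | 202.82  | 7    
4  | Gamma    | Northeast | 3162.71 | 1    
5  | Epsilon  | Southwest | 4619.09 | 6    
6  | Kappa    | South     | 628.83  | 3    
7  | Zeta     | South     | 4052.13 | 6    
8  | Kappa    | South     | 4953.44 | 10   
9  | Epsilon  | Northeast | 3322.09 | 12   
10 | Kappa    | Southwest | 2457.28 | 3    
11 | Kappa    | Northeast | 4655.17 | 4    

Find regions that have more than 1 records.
SELECT region, COUNT(*) as cnt
FROM orders
GROUP BY region
HAVING COUNT(*) > 1

Result:
  Central: 2
  Northeast: 3
  South: 3
  Southwest: 2

Note: HAVING filters groups after aggregation, WHERE filters rows before.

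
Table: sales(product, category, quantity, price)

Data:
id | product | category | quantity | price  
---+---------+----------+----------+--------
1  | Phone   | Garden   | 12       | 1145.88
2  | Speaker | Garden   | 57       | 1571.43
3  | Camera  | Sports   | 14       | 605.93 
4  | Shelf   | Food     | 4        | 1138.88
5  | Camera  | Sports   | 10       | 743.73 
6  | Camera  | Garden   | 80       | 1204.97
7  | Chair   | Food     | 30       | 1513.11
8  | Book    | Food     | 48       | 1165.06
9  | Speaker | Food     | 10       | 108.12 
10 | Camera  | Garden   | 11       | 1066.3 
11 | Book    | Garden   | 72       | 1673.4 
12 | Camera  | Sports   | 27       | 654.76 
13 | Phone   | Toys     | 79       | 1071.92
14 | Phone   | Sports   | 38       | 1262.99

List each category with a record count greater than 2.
SELECT category, COUNT(*) as cnt
FROM sales
GROUP BY category
HAVING COUNT(*) > 2

Result:
  Food: 4
  Garden: 5
  Sports: 4

Note: HAVING filters groups after aggregation, WHERE filters rows before.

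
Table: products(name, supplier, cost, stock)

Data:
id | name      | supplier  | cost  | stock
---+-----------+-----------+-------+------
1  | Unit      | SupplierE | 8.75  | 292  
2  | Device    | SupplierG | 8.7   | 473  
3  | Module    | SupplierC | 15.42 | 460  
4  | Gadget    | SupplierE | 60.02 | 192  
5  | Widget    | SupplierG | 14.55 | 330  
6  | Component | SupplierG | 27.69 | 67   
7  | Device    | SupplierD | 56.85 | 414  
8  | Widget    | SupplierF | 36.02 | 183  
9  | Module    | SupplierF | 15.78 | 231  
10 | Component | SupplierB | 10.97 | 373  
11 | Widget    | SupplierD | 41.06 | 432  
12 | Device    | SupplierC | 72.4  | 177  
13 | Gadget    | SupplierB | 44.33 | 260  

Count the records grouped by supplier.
SELECT supplier, COUNT(*) as count
FROM products
GROUP BY supplier

Result:
  SupplierB: 2
  SupplierC: 2
  SupplierD: 2
  SupplierE: 2
  SupplierF: 2
  SupplierG: 3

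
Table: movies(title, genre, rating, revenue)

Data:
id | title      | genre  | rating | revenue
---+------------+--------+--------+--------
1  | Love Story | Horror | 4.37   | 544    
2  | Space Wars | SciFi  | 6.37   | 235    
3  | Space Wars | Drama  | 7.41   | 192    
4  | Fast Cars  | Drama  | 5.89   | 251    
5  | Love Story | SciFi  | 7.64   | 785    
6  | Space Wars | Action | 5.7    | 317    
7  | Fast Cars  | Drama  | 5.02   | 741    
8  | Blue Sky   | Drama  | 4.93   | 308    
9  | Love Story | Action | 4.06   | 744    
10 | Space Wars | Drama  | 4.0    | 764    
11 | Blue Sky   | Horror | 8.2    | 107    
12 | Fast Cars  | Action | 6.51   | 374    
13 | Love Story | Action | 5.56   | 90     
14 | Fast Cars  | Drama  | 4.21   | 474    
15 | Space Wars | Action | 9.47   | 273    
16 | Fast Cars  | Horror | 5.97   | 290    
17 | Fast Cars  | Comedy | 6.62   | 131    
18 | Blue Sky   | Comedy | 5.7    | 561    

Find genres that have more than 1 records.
SELECT genre, COUNT(*) as cnt
FROM movies
GROUP BY genre
HAVING COUNT(*) > 1

Result:
  Action: 5
  Comedy: 2
  Drama: 6
  Horror: 3
  SciFi: 2

Note: HAVING filters groups after aggregation, WHERE filters rows before.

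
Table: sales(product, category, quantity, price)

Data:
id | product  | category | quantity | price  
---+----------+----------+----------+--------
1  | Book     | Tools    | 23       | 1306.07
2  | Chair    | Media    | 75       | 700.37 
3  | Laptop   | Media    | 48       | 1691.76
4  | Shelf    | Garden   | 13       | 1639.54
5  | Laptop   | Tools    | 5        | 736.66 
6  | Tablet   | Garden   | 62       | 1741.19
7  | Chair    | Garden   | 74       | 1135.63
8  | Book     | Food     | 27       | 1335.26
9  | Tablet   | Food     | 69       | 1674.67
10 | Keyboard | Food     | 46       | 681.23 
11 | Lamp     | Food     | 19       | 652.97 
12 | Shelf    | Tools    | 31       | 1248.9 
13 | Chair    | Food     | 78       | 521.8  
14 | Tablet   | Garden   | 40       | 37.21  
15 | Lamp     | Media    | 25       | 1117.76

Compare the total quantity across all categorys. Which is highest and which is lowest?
SELECT category, SUM(quantity)
FROM sales
GROUP BY category
ORDER BY SUM(quantity)

All groups:
  Tools: 59
  Media: 148
  Garden: 189
  Food: 239

Highest: Food (239)
Lowest: Tools (59)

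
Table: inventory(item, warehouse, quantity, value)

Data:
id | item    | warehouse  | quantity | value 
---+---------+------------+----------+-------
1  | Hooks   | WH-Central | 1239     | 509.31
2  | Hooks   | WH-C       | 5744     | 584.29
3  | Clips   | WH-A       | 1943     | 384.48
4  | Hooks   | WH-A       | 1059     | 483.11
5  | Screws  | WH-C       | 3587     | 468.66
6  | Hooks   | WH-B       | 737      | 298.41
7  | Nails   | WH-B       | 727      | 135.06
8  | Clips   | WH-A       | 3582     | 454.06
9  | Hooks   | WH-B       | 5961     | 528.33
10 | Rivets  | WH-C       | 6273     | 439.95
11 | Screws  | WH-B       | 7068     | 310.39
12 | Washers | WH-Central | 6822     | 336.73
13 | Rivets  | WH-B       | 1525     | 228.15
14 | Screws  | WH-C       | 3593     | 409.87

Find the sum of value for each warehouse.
SELECT warehouse, SUM(value) as result
FROM inventory
GROUP BY warehouse

Result:
  WH-A: 1321.65
  WH-B: 1500.34
  WH-C: 1902.77
  WH-Central: 846.04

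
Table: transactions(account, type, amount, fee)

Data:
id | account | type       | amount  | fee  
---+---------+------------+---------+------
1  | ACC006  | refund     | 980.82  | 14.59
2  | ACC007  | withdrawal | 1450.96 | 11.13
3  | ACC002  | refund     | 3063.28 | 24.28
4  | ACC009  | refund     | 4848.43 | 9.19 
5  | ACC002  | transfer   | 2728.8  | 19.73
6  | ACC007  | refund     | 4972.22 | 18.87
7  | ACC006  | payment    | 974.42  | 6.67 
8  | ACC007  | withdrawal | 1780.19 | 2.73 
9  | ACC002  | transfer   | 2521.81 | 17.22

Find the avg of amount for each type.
SELECT type, AVG(amount) as result
FROM transactions
GROUP BY type

Result:
  payment: 974.42
  refund: 3466.19
  transfer: 2625.31
  withdrawal: 1615.58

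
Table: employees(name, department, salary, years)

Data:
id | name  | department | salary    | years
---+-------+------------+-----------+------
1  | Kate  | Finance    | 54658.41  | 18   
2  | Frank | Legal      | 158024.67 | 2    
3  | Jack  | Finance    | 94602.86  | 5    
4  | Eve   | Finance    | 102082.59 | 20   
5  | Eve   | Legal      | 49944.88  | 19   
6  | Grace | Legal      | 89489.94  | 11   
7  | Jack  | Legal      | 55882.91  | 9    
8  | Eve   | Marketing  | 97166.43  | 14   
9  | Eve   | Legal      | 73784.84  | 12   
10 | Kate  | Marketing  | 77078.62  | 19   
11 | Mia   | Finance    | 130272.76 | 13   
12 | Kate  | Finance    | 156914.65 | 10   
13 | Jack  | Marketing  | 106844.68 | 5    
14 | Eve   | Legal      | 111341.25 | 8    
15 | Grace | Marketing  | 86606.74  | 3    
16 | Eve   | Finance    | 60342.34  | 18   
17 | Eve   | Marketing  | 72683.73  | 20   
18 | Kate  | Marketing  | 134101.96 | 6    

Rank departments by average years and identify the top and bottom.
SELECT department, AVG(years)
FROM employees
GROUP BY department
ORDER BY AVG(years)

All groups:
  Legal: 10.17
  Marketing: 11.17
  Finance: 14.00

Highest: Finance (14.00)
Lowest: Legal (10.17)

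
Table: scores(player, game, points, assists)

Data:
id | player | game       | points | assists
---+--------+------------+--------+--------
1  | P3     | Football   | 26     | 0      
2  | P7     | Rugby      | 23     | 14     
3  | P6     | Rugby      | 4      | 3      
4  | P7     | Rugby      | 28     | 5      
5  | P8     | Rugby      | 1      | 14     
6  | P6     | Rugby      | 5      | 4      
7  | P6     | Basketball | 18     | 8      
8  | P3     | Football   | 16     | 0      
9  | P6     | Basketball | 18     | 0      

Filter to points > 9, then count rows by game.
SELECT game, COUNT(*)
FROM scores
WHERE points > 9
GROUP BY game

Note: WHERE filters rows before grouping.

Result:
  Basketball: 2
  Football: 2
  Rugby: 2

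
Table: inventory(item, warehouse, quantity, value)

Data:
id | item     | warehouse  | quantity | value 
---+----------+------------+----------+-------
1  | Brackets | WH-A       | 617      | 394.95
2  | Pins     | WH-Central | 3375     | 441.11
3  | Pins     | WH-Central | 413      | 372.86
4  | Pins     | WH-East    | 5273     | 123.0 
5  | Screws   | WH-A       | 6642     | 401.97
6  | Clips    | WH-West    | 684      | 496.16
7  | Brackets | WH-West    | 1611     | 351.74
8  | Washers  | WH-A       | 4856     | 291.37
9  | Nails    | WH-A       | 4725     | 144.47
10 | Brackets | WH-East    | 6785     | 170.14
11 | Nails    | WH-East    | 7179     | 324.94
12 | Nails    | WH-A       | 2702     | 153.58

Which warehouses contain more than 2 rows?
SELECT warehouse, COUNT(*) as cnt
FROM inventory
GROUP BY warehouse
HAVING COUNT(*) > 2

Result:
  WH-A: 5
  WH-East: 3

Note: HAVING filters groups after aggregation, WHERE filters rows before.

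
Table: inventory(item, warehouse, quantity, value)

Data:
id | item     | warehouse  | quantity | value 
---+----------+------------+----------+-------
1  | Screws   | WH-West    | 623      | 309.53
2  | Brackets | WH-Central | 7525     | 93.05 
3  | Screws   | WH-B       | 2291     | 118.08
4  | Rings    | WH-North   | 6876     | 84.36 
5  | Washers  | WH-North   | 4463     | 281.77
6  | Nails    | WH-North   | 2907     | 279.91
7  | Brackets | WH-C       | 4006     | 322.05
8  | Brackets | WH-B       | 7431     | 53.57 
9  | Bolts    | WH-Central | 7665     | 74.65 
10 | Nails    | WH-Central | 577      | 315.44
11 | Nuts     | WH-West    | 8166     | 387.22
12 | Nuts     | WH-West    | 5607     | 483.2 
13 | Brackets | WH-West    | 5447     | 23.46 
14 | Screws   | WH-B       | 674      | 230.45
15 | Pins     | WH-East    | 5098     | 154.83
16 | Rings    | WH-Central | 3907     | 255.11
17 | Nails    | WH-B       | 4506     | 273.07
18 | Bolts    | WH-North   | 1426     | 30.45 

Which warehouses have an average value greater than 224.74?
SELECT warehouse, AVG(value)
FROM inventory
GROUP BY warehouse
HAVING AVG(value) > 224.74

Result:
  WH-C: avg=322.05
  WH-West: avg=300.85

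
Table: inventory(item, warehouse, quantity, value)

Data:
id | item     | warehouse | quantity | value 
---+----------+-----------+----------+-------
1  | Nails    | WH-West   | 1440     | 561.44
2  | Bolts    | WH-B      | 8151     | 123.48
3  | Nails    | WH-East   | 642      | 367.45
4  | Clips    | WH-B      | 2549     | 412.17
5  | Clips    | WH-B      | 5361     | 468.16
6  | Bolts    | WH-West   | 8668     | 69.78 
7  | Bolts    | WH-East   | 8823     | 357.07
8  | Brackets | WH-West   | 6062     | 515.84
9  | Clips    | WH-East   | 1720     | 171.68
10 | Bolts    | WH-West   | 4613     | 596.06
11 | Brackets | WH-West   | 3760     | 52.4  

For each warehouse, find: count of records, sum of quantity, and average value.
SELECT warehouse,
       COUNT(*) as cnt,
       SUM(quantity) as total_quantity,
       AVG(value) as avg_value
FROM inventory
GROUP BY warehouse

Result:
  WH-B: 3 records, 16061 total quantity, 334.60 avg value
  WH-East: 3 records, 11185 total quantity, 298.73 avg value
  WH-West: 5 records, 24543 total quantity, 359.10 avg value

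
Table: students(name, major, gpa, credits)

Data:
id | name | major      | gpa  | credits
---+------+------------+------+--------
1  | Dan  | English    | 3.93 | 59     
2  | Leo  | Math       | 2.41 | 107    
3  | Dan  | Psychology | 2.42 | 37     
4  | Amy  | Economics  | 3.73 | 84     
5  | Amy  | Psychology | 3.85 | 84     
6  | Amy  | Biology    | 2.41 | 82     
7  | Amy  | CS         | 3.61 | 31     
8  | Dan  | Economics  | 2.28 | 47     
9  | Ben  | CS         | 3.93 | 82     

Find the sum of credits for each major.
SELECT major, SUM(credits) as result
FROM students
GROUP BY major

Result:
  Biology: 82
  CS: 113
  Economics: 131
  English: 59
  Math: 107
  Psychology: 121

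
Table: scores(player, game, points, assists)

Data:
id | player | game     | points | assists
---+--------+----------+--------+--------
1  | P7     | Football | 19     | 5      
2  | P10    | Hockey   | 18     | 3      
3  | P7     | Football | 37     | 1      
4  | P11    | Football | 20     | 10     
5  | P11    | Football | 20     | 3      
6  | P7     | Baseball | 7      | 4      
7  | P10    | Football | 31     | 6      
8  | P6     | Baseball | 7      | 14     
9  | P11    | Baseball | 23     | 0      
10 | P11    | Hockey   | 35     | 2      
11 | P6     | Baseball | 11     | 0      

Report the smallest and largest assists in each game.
SELECT game, MIN(assists), MAX(assists)
FROM scores
GROUP BY game

Result:
  Baseball: min=0, max=14
  Football: min=1, max=10
  Hockey: min=2, max=3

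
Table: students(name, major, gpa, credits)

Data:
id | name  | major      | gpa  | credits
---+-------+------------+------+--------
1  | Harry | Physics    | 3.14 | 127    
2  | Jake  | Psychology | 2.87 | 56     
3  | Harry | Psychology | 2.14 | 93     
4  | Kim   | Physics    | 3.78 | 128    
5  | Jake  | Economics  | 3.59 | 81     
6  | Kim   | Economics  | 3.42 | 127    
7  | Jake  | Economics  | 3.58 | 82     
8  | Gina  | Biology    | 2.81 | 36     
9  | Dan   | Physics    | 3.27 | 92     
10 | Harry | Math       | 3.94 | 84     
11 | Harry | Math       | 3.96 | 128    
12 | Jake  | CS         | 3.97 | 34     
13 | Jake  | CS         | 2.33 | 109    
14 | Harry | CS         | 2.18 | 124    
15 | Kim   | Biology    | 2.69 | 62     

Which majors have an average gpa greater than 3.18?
SELECT major, AVG(gpa)
FROM students
GROUP BY major
HAVING AVG(gpa) > 3.18

Result:
  Economics: avg=3.53
  Math: avg=3.95
  Physics: avg=3.40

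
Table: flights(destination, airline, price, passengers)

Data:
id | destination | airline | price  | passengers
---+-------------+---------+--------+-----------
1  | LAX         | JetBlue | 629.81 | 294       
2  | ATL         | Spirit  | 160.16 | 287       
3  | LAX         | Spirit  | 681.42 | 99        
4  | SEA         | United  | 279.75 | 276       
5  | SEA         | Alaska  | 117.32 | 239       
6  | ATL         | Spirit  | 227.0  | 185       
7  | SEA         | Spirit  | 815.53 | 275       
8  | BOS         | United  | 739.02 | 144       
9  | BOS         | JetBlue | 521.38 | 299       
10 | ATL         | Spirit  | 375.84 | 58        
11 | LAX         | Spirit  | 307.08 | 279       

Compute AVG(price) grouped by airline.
SELECT airline, AVG(price) as result
FROM flights
GROUP BY airline

Result:
  Alaska: 117.32
  JetBlue: 575.60
  Spirit: 427.84
  United: 509.39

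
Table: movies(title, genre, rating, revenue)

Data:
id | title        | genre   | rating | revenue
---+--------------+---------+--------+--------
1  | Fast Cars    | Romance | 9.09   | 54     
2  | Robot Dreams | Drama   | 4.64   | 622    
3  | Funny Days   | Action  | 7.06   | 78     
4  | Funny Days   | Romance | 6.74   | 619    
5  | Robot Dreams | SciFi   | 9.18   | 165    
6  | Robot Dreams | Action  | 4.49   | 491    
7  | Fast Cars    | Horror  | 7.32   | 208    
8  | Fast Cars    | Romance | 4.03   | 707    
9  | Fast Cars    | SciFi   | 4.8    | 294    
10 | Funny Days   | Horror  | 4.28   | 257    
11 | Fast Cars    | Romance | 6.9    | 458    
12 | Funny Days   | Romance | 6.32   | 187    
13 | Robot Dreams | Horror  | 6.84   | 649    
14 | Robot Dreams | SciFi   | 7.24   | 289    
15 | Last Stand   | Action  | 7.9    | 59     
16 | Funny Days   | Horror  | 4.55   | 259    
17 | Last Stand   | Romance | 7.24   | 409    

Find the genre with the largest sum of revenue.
SELECT genre, SUM(revenue) as val
FROM movies
GROUP BY genre
ORDER BY val DESC
LIMIT 1

Result: Romance with sum(revenue) = 2434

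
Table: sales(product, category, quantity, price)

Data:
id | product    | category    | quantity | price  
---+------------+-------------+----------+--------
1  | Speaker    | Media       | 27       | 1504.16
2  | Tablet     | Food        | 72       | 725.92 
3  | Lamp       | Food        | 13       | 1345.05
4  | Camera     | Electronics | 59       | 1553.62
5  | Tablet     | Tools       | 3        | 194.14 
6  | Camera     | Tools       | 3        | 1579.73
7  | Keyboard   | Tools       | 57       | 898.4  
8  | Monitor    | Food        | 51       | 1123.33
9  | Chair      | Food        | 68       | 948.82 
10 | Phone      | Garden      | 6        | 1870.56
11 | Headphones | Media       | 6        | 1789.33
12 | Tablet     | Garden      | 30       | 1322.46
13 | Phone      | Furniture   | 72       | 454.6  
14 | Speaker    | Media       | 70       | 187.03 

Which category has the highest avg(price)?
SELECT category, AVG(price) as val
FROM sales
GROUP BY category
ORDER BY val DESC
LIMIT 1

Result: Garden with avg(price) = 1596.51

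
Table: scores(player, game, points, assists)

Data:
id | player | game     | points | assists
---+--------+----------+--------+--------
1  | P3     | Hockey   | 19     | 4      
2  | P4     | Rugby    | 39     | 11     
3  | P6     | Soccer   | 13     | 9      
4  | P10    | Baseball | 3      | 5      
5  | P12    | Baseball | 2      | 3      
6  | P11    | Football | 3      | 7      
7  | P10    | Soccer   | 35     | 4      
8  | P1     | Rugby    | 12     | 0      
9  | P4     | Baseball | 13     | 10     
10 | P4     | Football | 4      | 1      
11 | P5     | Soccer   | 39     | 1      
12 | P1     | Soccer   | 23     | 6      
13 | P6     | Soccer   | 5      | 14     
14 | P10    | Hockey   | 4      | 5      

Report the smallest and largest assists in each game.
SELECT game, MIN(assists), MAX(assists)
FROM scores
GROUP BY game

Result:
  Baseball: min=3, max=10
  Football: min=1, max=7
  Hockey: min=4, max=5
  Rugby: min=0, max=11
  Soccer: min=1, max=14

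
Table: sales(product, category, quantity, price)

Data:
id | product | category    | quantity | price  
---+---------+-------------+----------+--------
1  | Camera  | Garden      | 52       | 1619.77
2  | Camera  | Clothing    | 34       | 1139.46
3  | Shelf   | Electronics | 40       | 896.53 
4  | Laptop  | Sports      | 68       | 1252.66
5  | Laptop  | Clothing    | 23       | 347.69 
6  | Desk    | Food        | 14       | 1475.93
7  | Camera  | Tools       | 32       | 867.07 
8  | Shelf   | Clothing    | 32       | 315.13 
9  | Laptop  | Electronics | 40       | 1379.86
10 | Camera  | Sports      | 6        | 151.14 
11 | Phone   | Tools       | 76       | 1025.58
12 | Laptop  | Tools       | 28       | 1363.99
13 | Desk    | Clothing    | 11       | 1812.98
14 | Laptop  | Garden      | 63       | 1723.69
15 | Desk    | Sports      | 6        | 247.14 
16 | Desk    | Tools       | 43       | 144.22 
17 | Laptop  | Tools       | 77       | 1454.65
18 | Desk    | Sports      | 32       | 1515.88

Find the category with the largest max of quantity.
SELECT category, MAX(quantity) as val
FROM sales
GROUP BY category
ORDER BY val DESC
LIMIT 1

Result: Tools with max(quantity) = 77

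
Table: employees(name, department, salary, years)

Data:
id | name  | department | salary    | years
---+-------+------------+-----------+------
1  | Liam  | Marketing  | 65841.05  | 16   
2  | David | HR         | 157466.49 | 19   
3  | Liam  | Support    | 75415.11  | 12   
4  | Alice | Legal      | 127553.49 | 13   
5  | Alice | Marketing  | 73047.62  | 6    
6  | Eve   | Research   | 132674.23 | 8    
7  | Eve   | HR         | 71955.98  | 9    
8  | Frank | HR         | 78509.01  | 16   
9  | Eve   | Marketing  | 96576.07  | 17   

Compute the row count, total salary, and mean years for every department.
SELECT department,
       COUNT(*) as cnt,
       SUM(salary) as total_salary,
       AVG(years) as avg_years
FROM employees
GROUP BY department

Result:
  HR: 3 records, 307931.48 total salary, 14.67 avg years
  Legal: 1 records, 127553.49 total salary, 13.00 avg years
  Marketing: 3 records, 235464.74 total salary, 13.00 avg years
  Research: 1 records, 132674.23 total salary, 8.00 avg years
  Support: 1 records, 75415.11 total salary, 12.00 avg years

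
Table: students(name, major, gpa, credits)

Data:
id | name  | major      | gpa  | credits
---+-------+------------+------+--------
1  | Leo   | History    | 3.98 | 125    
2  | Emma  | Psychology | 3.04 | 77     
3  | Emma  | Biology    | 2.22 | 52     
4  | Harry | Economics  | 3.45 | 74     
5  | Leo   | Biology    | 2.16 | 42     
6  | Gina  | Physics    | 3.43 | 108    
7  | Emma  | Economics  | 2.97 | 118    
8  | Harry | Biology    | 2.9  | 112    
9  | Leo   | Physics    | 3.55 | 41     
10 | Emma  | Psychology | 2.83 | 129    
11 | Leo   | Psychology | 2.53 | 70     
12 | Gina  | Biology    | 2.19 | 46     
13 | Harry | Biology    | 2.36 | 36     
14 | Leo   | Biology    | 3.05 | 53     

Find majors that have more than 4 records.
SELECT major, COUNT(*) as cnt
FROM students
GROUP BY major
HAVING COUNT(*) > 4

Result:
  Biology: 6

Note: HAVING filters groups after aggregation, WHERE filters rows before.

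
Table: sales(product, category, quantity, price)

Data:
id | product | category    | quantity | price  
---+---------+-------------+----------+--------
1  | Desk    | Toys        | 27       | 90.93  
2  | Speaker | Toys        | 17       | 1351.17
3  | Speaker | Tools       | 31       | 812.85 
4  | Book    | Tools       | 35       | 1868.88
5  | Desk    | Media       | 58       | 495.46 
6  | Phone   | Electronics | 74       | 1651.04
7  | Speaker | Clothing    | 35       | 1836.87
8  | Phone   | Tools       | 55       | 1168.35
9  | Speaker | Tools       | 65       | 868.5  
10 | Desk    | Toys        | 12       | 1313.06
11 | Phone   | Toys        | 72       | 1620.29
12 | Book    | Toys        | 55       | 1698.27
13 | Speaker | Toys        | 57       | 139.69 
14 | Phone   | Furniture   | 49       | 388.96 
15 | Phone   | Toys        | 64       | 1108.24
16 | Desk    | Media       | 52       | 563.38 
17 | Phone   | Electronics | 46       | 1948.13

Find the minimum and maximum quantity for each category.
SELECT category, MIN(quantity), MAX(quantity)
FROM sales
GROUP BY category

Result:
  Clothing: min=35, max=35
  Electronics: min=46, max=74
  Furniture: min=49, max=49
  Media: min=52, max=58
  Tools: min=31, max=65
  Toys: min=12, max=72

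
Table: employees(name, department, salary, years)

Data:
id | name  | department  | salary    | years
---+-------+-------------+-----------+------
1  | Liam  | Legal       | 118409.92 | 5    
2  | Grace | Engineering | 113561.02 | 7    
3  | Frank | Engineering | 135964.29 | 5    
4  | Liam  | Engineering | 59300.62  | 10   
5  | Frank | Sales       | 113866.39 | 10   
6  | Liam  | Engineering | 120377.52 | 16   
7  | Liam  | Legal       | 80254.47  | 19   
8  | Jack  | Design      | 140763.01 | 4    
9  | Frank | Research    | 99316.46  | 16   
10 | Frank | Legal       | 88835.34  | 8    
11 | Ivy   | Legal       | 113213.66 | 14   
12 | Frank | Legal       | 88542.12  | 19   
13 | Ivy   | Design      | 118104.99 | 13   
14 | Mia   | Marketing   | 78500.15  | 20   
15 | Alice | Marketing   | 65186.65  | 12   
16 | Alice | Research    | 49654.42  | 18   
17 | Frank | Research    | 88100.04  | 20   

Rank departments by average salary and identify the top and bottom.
SELECT department, AVG(salary)
FROM employees
GROUP BY department
ORDER BY AVG(salary)

All groups:
  Marketing: 71843.40
  Research: 79023.64
  Legal: 97851.10
  Engineering: 107300.86
  Sales: 113866.39
  Design: 129434.00

Highest: Design (129434.00)
Lowest: Marketing (71843.40)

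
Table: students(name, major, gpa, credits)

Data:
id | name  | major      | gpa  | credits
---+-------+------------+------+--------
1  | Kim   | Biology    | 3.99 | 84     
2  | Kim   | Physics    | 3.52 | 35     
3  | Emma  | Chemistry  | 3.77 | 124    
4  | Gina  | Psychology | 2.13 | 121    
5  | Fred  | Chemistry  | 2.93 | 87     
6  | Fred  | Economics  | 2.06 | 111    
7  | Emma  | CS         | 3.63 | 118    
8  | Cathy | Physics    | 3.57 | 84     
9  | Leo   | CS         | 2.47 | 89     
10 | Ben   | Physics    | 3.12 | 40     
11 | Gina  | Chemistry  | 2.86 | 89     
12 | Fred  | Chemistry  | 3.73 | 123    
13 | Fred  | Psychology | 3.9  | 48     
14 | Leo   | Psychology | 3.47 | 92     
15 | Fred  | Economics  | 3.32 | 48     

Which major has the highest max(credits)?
SELECT major, MAX(credits) as val
FROM students
GROUP BY major
ORDER BY val DESC
LIMIT 1

Result: Chemistry with max(credits) = 124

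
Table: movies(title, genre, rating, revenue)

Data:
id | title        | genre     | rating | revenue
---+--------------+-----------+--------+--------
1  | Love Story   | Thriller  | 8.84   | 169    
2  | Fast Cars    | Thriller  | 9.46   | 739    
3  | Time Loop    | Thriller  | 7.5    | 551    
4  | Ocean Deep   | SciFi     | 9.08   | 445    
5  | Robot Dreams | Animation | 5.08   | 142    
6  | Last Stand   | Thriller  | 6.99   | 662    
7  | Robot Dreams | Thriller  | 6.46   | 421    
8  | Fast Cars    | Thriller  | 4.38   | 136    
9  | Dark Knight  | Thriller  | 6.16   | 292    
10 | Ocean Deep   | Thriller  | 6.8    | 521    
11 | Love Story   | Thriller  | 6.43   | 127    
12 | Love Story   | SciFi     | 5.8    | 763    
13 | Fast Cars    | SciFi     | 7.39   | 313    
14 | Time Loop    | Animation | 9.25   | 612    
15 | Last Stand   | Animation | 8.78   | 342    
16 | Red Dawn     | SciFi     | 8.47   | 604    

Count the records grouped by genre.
SELECT genre, COUNT(*) as count
FROM movies
GROUP BY genre

Result:
  Animation: 3
  SciFi: 4
  Thriller: 9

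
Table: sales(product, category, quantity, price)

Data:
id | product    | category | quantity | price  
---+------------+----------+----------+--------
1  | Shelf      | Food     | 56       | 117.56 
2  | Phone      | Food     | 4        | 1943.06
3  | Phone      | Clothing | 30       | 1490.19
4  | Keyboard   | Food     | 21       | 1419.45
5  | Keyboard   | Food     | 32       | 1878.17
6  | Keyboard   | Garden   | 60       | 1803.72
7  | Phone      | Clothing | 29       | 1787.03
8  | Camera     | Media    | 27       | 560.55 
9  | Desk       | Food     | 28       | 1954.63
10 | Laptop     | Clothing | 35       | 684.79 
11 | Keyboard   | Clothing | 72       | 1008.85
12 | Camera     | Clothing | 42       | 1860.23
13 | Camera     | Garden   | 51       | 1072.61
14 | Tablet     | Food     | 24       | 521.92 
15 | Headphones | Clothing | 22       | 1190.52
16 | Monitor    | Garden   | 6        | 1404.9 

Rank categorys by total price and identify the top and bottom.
SELECT category, SUM(price)
FROM sales
GROUP BY category
ORDER BY SUM(price)

All groups:
  Media: 560.55
  Garden: 4281.23
  Food: 7834.79
  Clothing: 8021.61

Highest: Clothing (8021.61)
Lowest: Media (560.55)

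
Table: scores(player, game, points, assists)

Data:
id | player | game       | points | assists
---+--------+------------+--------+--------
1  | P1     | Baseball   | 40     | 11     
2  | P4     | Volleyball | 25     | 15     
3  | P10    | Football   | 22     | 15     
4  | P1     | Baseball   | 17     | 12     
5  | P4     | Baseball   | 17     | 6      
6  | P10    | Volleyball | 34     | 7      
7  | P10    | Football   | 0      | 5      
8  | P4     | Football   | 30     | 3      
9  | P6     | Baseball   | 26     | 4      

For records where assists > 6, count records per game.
SELECT game, COUNT(*)
FROM scores
WHERE assists > 6
GROUP BY game

Note: WHERE filters rows before grouping.

Result:
  Baseball: 2
  Football: 1
  Volleyball: 2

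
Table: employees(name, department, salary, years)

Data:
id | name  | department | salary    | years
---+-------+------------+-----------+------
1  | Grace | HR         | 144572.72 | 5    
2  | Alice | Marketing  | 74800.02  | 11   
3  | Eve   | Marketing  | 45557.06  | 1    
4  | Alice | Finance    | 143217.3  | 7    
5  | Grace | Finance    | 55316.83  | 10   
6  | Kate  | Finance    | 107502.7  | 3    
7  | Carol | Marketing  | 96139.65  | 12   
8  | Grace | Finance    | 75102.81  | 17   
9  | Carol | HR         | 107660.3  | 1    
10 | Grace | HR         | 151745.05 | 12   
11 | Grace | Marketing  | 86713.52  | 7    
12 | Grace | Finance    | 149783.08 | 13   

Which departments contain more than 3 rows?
SELECT department, COUNT(*) as cnt
FROM employees
GROUP BY department
HAVING COUNT(*) > 3

Result:
  Finance: 5
  Marketing: 4

Note: HAVING filters groups after aggregation, WHERE filters rows before.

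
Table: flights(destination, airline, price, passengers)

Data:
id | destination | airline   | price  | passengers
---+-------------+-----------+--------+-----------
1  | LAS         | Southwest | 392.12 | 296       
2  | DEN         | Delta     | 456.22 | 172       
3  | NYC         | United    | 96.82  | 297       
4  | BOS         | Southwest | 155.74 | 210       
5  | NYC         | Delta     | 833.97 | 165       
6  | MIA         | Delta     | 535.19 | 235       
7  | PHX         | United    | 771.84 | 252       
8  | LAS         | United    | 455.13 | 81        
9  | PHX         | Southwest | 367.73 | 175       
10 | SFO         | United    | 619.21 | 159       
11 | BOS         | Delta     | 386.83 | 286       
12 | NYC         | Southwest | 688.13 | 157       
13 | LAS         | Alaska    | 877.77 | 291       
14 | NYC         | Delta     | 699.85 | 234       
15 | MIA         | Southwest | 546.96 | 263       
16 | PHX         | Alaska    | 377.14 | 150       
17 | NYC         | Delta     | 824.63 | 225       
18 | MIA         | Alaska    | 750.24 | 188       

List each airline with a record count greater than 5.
SELECT airline, COUNT(*) as cnt
FROM flights
GROUP BY airline
HAVING COUNT(*) > 5

Result:
  Delta: 6

Note: HAVING filters groups after aggregation, WHERE filters rows before.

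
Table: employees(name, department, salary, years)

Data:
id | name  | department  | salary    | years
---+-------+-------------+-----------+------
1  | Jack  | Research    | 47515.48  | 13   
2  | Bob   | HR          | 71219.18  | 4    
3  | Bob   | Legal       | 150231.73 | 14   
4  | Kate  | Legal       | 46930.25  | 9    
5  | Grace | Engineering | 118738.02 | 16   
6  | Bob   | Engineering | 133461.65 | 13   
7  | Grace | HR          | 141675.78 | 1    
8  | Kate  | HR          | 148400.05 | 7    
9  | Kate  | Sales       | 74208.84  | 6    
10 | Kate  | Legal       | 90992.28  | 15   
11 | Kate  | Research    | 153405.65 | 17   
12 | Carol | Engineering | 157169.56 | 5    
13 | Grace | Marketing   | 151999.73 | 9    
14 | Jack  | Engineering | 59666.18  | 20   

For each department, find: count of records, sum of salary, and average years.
SELECT department,
       COUNT(*) as cnt,
       SUM(salary) as total_salary,
       AVG(years) as avg_years
FROM employees
GROUP BY department

Result:
  Engineering: 4 records, 469035.41 total salary, 13.50 avg years
  HR: 3 records, 361295.01 total salary, 4.00 avg years
  Legal: 3 records, 288154.26 total salary, 12.67 avg years
  Marketing: 1 records, 151999.73 total salary, 9.00 avg years
  Research: 2 records, 200921.13 total salary, 15.00 avg years
  Sales: 1 records, 74208.84 total salary, 6.00 avg years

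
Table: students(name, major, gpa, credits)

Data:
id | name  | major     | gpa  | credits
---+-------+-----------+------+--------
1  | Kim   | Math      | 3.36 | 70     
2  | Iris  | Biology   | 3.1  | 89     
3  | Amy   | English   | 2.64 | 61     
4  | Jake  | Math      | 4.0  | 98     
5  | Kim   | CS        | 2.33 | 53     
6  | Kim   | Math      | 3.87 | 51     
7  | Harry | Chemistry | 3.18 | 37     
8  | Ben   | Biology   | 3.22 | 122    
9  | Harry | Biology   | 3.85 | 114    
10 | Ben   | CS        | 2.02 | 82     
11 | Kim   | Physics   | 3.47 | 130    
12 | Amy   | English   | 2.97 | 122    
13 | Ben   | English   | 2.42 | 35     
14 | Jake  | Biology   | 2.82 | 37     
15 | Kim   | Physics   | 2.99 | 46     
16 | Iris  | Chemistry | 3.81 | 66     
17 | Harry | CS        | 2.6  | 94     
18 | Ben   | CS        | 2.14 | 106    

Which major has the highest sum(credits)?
SELECT major, SUM(credits) as val
FROM students
GROUP BY major
ORDER BY val DESC
LIMIT 1

Result: Biology with sum(credits) = 362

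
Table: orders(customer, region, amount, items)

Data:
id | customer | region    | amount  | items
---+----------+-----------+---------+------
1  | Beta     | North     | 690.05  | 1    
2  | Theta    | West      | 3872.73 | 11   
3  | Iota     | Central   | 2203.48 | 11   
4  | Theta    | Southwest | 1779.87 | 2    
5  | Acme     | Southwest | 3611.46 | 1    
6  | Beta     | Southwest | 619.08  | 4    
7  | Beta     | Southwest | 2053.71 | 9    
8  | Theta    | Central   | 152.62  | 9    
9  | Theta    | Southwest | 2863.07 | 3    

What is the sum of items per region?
SELECT region, SUM(items) as result
FROM orders
GROUP BY region

Result:
  Central: 20
  North: 1
  Southwest: 19
  West: 11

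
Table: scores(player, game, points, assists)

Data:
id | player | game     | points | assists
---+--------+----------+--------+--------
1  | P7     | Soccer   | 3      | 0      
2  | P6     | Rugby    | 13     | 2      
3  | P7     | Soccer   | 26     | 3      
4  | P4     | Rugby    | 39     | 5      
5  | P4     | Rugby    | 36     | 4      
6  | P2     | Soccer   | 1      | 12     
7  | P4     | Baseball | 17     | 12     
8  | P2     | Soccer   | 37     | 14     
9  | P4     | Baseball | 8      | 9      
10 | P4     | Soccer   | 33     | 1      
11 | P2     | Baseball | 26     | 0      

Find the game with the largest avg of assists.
SELECT game, AVG(assists) as val
FROM scores
GROUP BY game
ORDER BY val DESC
LIMIT 1

Result: Baseball with avg(assists) = 7.00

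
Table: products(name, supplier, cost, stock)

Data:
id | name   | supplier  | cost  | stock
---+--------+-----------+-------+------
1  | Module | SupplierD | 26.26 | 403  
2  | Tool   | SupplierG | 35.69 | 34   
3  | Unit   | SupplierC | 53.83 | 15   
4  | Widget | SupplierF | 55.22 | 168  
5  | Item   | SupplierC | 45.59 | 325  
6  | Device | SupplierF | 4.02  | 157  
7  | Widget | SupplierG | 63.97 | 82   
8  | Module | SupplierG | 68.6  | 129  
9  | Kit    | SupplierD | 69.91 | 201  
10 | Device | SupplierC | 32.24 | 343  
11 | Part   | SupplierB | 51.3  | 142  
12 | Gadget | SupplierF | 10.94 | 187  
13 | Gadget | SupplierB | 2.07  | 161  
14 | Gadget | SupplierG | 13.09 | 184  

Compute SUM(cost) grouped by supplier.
SELECT supplier, SUM(cost) as result
FROM products
GROUP BY supplier

Result:
  SupplierB: 53.37
  SupplierC: 131.66
  SupplierD: 96.17
  SupplierF: 70.18
  SupplierG: 181.35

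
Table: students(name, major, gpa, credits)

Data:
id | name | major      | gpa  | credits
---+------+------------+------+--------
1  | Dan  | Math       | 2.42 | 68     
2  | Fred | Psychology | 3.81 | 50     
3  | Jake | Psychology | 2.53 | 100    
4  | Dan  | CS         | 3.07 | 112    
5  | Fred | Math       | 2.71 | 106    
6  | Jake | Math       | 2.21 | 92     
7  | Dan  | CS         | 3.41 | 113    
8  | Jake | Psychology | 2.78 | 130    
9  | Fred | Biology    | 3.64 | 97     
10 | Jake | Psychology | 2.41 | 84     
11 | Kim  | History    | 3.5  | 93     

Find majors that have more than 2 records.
SELECT major, COUNT(*) as cnt
FROM students
GROUP BY major
HAVING COUNT(*) > 2

Result:
  Math: 3
  Psychology: 4

Note: HAVING filters groups after aggregation, WHERE filters rows before.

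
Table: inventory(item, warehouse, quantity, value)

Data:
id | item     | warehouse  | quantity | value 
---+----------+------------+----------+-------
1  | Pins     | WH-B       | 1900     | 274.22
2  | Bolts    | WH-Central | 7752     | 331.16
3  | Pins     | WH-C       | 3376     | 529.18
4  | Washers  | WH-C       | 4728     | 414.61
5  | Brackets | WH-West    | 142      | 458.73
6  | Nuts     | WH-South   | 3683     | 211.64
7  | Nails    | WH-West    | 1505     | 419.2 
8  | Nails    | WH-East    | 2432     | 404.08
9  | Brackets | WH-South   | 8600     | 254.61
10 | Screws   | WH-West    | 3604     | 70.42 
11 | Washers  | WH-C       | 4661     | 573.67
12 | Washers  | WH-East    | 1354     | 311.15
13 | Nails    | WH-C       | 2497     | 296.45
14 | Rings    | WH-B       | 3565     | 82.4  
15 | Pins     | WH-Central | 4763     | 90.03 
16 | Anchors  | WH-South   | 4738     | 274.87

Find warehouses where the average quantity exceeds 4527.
SELECT warehouse, AVG(quantity)
FROM inventory
GROUP BY warehouse
HAVING AVG(quantity) > 4527

Result:
  WH-Central: avg=6257.50
  WH-South: avg=5673.67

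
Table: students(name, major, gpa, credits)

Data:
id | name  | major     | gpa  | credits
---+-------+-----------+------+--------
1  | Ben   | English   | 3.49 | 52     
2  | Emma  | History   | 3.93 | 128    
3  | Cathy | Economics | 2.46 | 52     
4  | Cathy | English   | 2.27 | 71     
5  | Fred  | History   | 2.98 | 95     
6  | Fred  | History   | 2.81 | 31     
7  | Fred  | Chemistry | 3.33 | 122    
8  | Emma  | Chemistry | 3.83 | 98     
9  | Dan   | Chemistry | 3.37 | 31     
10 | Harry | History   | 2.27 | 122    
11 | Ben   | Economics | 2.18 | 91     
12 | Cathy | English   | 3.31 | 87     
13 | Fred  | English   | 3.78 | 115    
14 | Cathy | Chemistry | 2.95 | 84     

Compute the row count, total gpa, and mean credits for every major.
SELECT major,
       COUNT(*) as cnt,
       SUM(gpa) as total_gpa,
       AVG(credits) as avg_credits
FROM students
GROUP BY major

Result:
  Chemistry: 4 records, 13.48 total gpa, 83.75 avg credits
  Economics: 2 records, 4.64 total gpa, 71.50 avg credits
  English: 4 records, 12.85 total gpa, 81.25 avg credits
  History: 4 records, 11.99 total gpa, 94.00 avg credits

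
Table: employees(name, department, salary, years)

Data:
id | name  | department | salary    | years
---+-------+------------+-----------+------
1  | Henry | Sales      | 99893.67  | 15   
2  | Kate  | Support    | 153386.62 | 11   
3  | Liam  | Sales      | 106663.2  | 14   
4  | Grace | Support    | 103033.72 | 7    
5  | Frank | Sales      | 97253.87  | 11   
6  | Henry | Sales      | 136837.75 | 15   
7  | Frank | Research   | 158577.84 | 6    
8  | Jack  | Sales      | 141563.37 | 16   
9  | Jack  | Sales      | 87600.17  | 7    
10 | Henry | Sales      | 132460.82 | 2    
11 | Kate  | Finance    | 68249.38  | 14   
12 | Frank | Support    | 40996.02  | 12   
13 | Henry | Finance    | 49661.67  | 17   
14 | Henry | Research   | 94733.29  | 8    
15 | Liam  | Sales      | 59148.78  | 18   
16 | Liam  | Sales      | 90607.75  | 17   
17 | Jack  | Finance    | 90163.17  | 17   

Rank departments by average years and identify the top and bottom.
SELECT department, AVG(years)
FROM employees
GROUP BY department
ORDER BY AVG(years)

All groups:
  Research: 7.00
  Support: 10.00
  Sales: 12.78
  Finance: 16.00

Highest: Finance (16.00)
Lowest: Research (7.00)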